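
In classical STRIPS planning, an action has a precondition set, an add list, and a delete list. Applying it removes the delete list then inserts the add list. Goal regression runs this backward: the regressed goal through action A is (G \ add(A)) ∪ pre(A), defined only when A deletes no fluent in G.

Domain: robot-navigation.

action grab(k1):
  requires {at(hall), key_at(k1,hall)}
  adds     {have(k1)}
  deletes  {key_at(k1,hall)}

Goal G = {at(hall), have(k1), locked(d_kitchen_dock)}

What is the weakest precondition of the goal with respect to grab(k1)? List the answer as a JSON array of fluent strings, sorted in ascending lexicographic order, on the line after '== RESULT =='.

Compute (G \ add) ∪ pre:
  G ∩ del = {}  (empty — regression defined)
  G \ add = {at(hall), have(k1), locked(d_kitchen_dock)} \ {have(k1)} = {at(hall), locked(d_kitchen_dock)}
  ∪ pre   = {at(hall), locked(d_kitchen_dock)} ∪ {at(hall), key_at(k1,hall)}
          = {at(hall), key_at(k1,hall), locked(d_kitchen_dock)}

== RESULT ==
["at(hall)", "key_at(k1,hall)", "locked(d_kitchen_dock)"]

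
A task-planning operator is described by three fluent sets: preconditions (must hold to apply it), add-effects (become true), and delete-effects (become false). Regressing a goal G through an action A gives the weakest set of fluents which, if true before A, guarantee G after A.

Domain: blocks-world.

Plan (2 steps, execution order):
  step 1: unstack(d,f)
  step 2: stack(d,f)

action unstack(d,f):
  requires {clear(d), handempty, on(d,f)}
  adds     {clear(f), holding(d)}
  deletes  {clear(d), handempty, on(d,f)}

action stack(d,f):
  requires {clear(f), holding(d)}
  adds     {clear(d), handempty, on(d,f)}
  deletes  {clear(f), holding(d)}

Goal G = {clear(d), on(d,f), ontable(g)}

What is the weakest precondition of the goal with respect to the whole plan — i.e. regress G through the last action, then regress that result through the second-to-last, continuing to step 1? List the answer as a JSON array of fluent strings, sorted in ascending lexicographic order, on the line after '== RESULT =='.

Work backward from the goal:
  through step 2 (stack(d,f)): drop {clear(d), on(d,f)}, keep {ontable(g)}, require {clear(f), holding(d)}
    → {clear(f), holding(d), ontable(g)}
  through step 1 (unstack(d,f)): drop {clear(f), holding(d)}, keep {ontable(g)}, require {clear(d), handempty, on(d,f)}
    → {clear(d), handempty, on(d,f), ontable(g)}

== RESULT ==
["clear(d)", "handempty", "on(d,f)", "ontable(g)"]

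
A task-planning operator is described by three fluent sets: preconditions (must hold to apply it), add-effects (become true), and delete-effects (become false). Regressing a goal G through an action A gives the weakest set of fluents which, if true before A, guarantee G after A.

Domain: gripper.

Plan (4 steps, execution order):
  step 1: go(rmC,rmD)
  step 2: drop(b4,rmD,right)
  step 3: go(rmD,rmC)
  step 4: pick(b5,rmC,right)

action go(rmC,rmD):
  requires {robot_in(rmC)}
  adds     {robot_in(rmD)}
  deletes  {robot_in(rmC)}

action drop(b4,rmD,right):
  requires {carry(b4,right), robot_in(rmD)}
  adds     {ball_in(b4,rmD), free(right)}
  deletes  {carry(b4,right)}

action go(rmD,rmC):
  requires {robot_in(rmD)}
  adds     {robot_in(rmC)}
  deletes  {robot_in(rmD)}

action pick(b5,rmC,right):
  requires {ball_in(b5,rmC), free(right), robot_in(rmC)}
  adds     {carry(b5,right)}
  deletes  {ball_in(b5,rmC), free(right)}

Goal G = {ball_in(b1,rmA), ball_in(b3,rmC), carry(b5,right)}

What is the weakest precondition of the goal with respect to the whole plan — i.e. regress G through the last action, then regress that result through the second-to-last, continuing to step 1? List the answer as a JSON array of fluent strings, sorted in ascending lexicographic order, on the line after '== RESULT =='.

Regress step by step:
  through step 4 (pick(b5,rmC,right)): drop {carry(b5,right)}, keep {ball_in(b1,rmA), ball_in(b3,rmC)}, require {ball_in(b5,rmC), free(right), robot_in(rmC)}
    → {ball_in(b1,rmA), ball_in(b3,rmC), ball_in(b5,rmC), free(right), robot_in(rmC)}
  through step 3 (go(rmD,rmC)): drop {robot_in(rmC)}, keep {ball_in(b1,rmA), ball_in(b3,rmC), ball_in(b5,rmC), free(right)}, require {robot_in(rmD)}
    → {ball_in(b1,rmA), ball_in(b3,rmC), ball_in(b5,rmC), free(right), robot_in(rmD)}
  through step 2 (drop(b4,rmD,right)): drop {free(right)}, keep {ball_in(b1,rmA), ball_in(b3,rmC), ball_in(b5,rmC), robot_in(rmD)}, require {carry(b4,right), robot_in(rmD)}
    → {ball_in(b1,rmA), ball_in(b3,rmC), ball_in(b5,rmC), carry(b4,right), robot_in(rmD)}
  through step 1 (go(rmC,rmD)): drop {robot_in(rmD)}, keep {ball_in(b1,rmA), ball_in(b3,rmC), ball_in(b5,rmC), carry(b4,right)}, require {robot_in(rmC)}
    → {ball_in(b1,rmA), ball_in(b3,rmC), ball_in(b5,rmC), carry(b4,right), robot_in(rmC)}

== RESULT ==
["ball_in(b1,rmA)", "ball_in(b3,rmC)", "ball_in(b5,rmC)", "carry(b4,right)", "robot_in(rmC)"]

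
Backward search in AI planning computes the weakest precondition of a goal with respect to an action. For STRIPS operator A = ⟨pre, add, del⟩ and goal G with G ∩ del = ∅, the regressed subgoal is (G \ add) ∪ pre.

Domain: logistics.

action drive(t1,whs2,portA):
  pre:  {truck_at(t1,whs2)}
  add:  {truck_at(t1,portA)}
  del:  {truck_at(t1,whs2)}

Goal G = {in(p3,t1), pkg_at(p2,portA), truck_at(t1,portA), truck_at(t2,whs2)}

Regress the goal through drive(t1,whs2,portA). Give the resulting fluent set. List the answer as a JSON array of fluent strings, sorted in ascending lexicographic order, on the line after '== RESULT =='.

Regress:
  G ∩ del = {}  (empty — regression defined)
  G \ add = {in(p3,t1), pkg_at(p2,portA), truck_at(t1,portA), truck_at(t2,whs2)} \ {truck_at(t1,portA)} = {in(p3,t1), pkg_at(p2,portA), truck_at(t2,whs2)}
  ∪ pre   = {in(p3,t1), pkg_at(p2,portA), truck_at(t2,whs2)} ∪ {truck_at(t1,whs2)}
          = {in(p3,t1), pkg_at(p2,portA), truck_at(t1,whs2), truck_at(t2,whs2)}

== RESULT ==
["in(p3,t1)", "pkg_at(p2,portA)", "truck_at(t1,whs2)", "truck_at(t2,whs2)"]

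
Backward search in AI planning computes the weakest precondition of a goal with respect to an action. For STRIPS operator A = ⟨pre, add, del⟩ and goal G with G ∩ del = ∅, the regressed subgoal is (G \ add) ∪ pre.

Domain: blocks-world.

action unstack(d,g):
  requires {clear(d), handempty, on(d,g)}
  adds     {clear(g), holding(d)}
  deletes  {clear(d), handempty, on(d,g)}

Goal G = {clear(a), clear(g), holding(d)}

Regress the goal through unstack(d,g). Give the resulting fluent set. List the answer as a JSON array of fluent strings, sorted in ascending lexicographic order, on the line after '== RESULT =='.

Regress:
  G ∩ del = {}  (empty — regression defined)
  G \ add = {clear(a), clear(g), holding(d)} \ {clear(g), holding(d)} = {clear(a)}
  ∪ pre   = {clear(a)} ∪ {clear(d), handempty, on(d,g)}
          = {clear(a), clear(d), handempty, on(d,g)}

== RESULT ==
["clear(a)", "clear(d)", "handempty", "on(d,g)"]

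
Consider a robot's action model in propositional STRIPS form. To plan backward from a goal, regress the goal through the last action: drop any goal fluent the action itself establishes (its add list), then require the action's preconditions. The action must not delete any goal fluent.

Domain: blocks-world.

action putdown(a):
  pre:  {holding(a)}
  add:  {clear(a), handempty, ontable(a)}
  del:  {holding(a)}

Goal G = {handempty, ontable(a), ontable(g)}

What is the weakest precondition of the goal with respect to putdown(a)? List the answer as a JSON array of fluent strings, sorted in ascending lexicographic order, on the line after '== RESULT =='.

Regress:
  G ∩ del = {}  (empty — regression defined)
  G \ add = {handempty, ontable(a), ontable(g)} \ {clear(a), handempty, ontable(a)} = {ontable(g)}
  ∪ pre   = {ontable(g)} ∪ {holding(a)}
          = {holding(a), ontable(g)}

== RESULT ==
["holding(a)", "ontable(g)"]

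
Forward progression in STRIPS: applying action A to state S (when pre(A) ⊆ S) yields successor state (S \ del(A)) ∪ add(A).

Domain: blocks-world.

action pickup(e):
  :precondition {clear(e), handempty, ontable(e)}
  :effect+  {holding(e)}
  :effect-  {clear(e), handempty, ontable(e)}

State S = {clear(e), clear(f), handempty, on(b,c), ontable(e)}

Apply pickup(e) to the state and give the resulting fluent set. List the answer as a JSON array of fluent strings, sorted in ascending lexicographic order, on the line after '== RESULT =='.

Compute (S \ del) ∪ add:
  pre ⊆ S: {clear(e), handempty, ontable(e)} ⊆ S  — applicable
  S \ del = {clear(f), on(b,c)}
  ∪ add   = {clear(f), holding(e), on(b,c)}

== RESULT ==
["clear(f)", "holding(e)", "on(b,c)"]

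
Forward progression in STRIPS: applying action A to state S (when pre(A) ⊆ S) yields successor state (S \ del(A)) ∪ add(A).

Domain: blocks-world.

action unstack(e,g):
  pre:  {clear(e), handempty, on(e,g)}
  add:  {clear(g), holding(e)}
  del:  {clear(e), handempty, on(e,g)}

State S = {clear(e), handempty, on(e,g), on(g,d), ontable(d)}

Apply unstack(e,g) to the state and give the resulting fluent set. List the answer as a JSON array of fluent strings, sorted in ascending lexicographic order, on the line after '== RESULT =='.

Progress:
  pre ⊆ S: {clear(e), handempty, on(e,g)} ⊆ S  — applicable
  S \ del = {on(g,d), ontable(d)}
  ∪ add   = {clear(g), holding(e), on(g,d), ontable(d)}

== RESULT ==
["clear(g)", "holding(e)", "on(g,d)", "ontable(d)"]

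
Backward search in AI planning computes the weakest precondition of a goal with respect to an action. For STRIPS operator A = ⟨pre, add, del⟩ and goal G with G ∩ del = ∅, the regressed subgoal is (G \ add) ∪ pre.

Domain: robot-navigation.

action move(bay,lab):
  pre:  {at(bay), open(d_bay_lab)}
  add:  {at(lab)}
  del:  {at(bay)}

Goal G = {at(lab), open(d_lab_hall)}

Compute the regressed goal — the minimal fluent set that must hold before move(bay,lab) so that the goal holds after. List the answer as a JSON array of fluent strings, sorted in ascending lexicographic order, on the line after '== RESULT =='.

Compute (G \ add) ∪ pre:
  G ∩ del = {}  (empty — regression defined)
  G \ add = {at(lab), open(d_lab_hall)} \ {at(lab)} = {open(d_lab_hall)}
  ∪ pre   = {open(d_lab_hall)} ∪ {at(bay), open(d_bay_lab)}
          = {at(bay), open(d_bay_lab), open(d_lab_hall)}

== RESULT ==
["at(bay)", "open(d_bay_lab)", "open(d_lab_hall)"]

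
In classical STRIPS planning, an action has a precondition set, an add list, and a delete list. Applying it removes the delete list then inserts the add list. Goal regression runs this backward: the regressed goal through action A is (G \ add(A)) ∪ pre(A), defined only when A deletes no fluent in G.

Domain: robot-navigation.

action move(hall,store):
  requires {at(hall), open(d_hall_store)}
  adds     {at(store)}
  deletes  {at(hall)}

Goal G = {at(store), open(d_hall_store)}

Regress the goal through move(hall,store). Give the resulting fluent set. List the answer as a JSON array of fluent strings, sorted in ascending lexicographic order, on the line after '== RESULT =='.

Compute (G \ add) ∪ pre:
  G ∩ del = {}  (empty — regression defined)
  G \ add = {at(store), open(d_hall_store)} \ {at(store)} = {open(d_hall_store)}
  ∪ pre   = {open(d_hall_store)} ∪ {at(hall), open(d_hall_store)}
          = {at(hall), open(d_hall_store)}

== RESULT ==
["at(hall)", "open(d_hall_store)"]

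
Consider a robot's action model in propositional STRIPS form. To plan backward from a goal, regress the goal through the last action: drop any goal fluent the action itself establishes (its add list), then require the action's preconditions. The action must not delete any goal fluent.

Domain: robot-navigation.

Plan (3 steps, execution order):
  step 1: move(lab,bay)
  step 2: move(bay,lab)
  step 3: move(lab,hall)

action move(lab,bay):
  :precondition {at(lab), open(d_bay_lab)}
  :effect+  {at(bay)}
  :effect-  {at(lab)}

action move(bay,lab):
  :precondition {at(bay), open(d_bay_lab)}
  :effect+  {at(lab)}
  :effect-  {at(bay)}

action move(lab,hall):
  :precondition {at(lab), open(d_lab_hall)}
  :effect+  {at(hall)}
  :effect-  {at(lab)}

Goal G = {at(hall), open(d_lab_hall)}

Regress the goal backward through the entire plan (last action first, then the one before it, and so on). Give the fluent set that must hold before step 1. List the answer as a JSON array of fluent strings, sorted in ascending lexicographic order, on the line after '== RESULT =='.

Work backward from the goal:
  through step 3 (move(lab,hall)): drop {at(hall)}, keep {open(d_lab_hall)}, require {at(lab), open(d_lab_hall)}
    → {at(lab), open(d_lab_hall)}
  through step 2 (move(bay,lab)): drop {at(lab)}, keep {open(d_lab_hall)}, require {at(bay), open(d_bay_lab)}
    → {at(bay), open(d_bay_lab), open(d_lab_hall)}
  through step 1 (move(lab,bay)): drop {at(bay)}, keep {open(d_bay_lab), open(d_lab_hall)}, require {at(lab), open(d_bay_lab)}
    → {at(lab), open(d_bay_lab), open(d_lab_hall)}

== RESULT ==
["at(lab)", "open(d_bay_lab)", "open(d_lab_hall)"]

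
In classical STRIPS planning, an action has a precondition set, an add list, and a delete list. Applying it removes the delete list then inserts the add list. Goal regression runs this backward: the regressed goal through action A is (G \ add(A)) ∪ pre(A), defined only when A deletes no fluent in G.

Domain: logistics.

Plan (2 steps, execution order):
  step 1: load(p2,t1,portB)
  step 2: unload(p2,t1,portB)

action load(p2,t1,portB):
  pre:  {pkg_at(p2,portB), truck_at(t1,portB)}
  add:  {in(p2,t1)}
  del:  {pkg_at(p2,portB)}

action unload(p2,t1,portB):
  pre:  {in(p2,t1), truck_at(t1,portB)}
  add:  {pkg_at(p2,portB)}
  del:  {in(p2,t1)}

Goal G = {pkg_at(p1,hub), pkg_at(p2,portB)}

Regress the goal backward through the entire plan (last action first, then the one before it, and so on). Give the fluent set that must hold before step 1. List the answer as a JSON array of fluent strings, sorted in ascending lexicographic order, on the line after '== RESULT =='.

Work backward from the goal:
  through step 2 (unload(p2,t1,portB)): drop {pkg_at(p2,portB)}, keep {pkg_at(p1,hub)}, require {in(p2,t1), truck_at(t1,portB)}
    → {in(p2,t1), pkg_at(p1,hub), truck_at(t1,portB)}
  through step 1 (load(p2,t1,portB)): drop {in(p2,t1)}, keep {pkg_at(p1,hub), truck_at(t1,portB)}, require {pkg_at(p2,portB), truck_at(t1,portB)}
    → {pkg_at(p1,hub), pkg_at(p2,portB), truck_at(t1,portB)}

== RESULT ==
["pkg_at(p1,hub)", "pkg_at(p2,portB)", "truck_at(t1,portB)"]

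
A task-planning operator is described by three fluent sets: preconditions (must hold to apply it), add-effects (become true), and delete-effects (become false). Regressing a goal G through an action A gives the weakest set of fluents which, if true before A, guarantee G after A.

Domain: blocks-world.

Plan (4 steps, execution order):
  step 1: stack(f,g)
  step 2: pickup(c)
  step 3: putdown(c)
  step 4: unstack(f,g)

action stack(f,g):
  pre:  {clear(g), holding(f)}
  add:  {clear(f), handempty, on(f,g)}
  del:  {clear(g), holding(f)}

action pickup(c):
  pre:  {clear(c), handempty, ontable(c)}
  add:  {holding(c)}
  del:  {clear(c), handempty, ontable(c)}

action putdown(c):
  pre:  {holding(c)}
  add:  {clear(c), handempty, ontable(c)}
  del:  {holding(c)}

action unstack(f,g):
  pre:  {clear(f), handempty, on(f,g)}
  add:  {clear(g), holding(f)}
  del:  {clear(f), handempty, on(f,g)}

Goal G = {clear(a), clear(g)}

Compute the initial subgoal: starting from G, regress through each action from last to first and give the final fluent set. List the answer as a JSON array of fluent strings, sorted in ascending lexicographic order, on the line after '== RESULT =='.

Regress step by step:
  through step 4 (unstack(f,g)): drop {clear(g)}, keep {clear(a)}, require {clear(f), handempty, on(f,g)}
    → {clear(a), clear(f), handempty, on(f,g)}
  through step 3 (putdown(c)): drop {handempty}, keep {clear(a), clear(f), on(f,g)}, require {holding(c)}
    → {clear(a), clear(f), holding(c), on(f,g)}
  through step 2 (pickup(c)): drop {holding(c)}, keep {clear(a), clear(f), on(f,g)}, require {clear(c), handempty, ontable(c)}
    → {clear(a), clear(c), clear(f), handempty, on(f,g), ontable(c)}
  through step 1 (stack(f,g)): drop {clear(f), handempty, on(f,g)}, keep {clear(a), clear(c), ontable(c)}, require {clear(g), holding(f)}
    → {clear(a), clear(c), clear(g), holding(f), ontable(c)}

== RESULT ==
["clear(a)", "clear(c)", "clear(g)", "holding(f)", "ontable(c)"]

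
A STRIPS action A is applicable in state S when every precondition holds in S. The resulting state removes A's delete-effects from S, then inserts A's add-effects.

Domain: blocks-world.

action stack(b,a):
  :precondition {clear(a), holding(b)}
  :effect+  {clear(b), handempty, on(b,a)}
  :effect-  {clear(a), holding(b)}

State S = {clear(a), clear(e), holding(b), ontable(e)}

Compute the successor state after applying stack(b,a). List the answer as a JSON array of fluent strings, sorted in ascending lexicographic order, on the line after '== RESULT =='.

Compute (S \ del) ∪ add:
  pre ⊆ S: {clear(a), holding(b)} ⊆ S  — applicable
  S \ del = {clear(e), ontable(e)}
  ∪ add   = {clear(b), clear(e), handempty, on(b,a), ontable(e)}

== RESULT ==
["clear(b)", "clear(e)", "handempty", "on(b,a)", "ontable(e)"]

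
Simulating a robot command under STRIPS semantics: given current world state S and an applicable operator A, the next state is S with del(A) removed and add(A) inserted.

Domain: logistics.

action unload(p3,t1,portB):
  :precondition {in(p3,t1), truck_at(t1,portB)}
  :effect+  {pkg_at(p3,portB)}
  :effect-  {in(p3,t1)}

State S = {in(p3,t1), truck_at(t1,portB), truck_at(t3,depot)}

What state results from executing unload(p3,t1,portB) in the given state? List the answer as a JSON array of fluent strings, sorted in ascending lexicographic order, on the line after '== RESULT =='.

Progress:
  pre ⊆ S: {in(p3,t1), truck_at(t1,portB)} ⊆ S  — applicable
  S \ del = {truck_at(t1,portB), truck_at(t3,depot)}
  ∪ add   = {pkg_at(p3,portB), truck_at(t1,portB), truck_at(t3,depot)}

== RESULT ==
["pkg_at(p3,portB)", "truck_at(t1,portB)", "truck_at(t3,depot)"]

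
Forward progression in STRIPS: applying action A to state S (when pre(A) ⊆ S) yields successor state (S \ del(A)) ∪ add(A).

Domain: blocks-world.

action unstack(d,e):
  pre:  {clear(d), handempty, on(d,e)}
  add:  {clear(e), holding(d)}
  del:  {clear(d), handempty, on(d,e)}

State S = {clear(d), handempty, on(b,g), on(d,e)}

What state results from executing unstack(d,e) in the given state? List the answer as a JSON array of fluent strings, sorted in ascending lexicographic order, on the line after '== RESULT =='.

Progress:
  pre ⊆ S: {clear(d), handempty, on(d,e)} ⊆ S  — applicable
  S \ del = {on(b,g)}
  ∪ add   = {clear(e), holding(d), on(b,g)}

== RESULT ==
["clear(e)", "holding(d)", "on(b,g)"]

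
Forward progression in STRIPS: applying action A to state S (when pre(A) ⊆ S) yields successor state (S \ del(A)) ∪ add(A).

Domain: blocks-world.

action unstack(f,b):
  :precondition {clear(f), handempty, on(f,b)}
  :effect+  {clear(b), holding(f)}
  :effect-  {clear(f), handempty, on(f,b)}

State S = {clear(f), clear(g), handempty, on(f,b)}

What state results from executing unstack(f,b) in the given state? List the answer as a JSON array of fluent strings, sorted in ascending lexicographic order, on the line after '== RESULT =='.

Progress:
  pre ⊆ S: {clear(f), handempty, on(f,b)} ⊆ S  — applicable
  S \ del = {clear(g)}
  ∪ add   = {clear(b), clear(g), holding(f)}

== RESULT ==
["clear(b)", "clear(g)", "holding(f)"]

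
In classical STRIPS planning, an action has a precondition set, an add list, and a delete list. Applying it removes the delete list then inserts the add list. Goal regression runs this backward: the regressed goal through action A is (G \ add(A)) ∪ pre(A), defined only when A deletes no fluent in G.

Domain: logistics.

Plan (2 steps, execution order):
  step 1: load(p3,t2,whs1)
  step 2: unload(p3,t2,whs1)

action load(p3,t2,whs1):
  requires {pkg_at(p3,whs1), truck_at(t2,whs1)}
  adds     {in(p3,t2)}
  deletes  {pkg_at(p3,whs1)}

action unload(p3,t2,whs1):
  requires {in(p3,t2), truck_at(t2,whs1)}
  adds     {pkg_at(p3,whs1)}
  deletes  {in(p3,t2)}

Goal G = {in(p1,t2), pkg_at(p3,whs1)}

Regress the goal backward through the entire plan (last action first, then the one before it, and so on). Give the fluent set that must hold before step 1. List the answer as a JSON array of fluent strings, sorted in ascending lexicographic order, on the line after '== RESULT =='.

Work backward from the goal:
  through step 2 (unload(p3,t2,whs1)): drop {pkg_at(p3,whs1)}, keep {in(p1,t2)}, require {in(p3,t2), truck_at(t2,whs1)}
    → {in(p1,t2), in(p3,t2), truck_at(t2,whs1)}
  through step 1 (load(p3,t2,whs1)): drop {in(p3,t2)}, keep {in(p1,t2), truck_at(t2,whs1)}, require {pkg_at(p3,whs1), truck_at(t2,whs1)}
    → {in(p1,t2), pkg_at(p3,whs1), truck_at(t2,whs1)}

== RESULT ==
["in(p1,t2)", "pkg_at(p3,whs1)", "truck_at(t2,whs1)"]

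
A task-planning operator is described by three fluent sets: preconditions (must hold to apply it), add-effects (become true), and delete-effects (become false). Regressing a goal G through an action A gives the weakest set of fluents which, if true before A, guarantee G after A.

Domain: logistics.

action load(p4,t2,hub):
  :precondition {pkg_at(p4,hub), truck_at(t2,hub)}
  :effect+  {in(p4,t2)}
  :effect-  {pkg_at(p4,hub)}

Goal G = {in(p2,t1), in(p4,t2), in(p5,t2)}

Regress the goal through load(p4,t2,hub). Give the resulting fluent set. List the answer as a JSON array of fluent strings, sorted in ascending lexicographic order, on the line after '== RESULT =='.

Regress:
  G ∩ del = {}  (empty — regression defined)
  G \ add = {in(p2,t1), in(p4,t2), in(p5,t2)} \ {in(p4,t2)} = {in(p2,t1), in(p5,t2)}
  ∪ pre   = {in(p2,t1), in(p5,t2)} ∪ {pkg_at(p4,hub), truck_at(t2,hub)}
          = {in(p2,t1), in(p5,t2), pkg_at(p4,hub), truck_at(t2,hub)}

== RESULT ==
["in(p2,t1)", "in(p5,t2)", "pkg_at(p4,hub)", "truck_at(t2,hub)"]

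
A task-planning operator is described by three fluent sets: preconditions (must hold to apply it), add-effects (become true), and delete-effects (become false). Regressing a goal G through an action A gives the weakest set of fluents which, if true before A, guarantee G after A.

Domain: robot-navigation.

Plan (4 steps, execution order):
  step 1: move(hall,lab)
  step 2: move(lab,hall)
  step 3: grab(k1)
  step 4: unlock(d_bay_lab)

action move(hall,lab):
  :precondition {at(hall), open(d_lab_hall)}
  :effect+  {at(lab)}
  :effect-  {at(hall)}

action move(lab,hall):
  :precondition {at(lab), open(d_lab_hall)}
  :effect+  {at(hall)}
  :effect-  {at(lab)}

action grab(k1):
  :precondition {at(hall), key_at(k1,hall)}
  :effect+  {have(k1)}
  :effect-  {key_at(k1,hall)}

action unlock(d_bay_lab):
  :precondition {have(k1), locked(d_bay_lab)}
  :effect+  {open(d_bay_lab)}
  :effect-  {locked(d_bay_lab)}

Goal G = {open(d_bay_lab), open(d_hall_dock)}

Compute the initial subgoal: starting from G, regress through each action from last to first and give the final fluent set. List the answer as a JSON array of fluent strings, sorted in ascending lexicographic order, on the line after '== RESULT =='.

Work backward from the goal:
  through step 4 (unlock(d_bay_lab)): drop {open(d_bay_lab)}, keep {open(d_hall_dock)}, require {have(k1), locked(d_bay_lab)}
    → {have(k1), locked(d_bay_lab), open(d_hall_dock)}
  through step 3 (grab(k1)): drop {have(k1)}, keep {locked(d_bay_lab), open(d_hall_dock)}, require {at(hall), key_at(k1,hall)}
    → {at(hall), key_at(k1,hall), locked(d_bay_lab), open(d_hall_dock)}
  through step 2 (move(lab,hall)): drop {at(hall)}, keep {key_at(k1,hall), locked(d_bay_lab), open(d_hall_dock)}, require {at(lab), open(d_lab_hall)}
    → {at(lab), key_at(k1,hall), locked(d_bay_lab), open(d_hall_dock), open(d_lab_hall)}
  through step 1 (move(hall,lab)): drop {at(lab)}, keep {key_at(k1,hall), locked(d_bay_lab), open(d_hall_dock), open(d_lab_hall)}, require {at(hall), open(d_lab_hall)}
    → {at(hall), key_at(k1,hall), locked(d_bay_lab), open(d_hall_dock), open(d_lab_hall)}

== RESULT ==
["at(hall)", "key_at(k1,hall)", "locked(d_bay_lab)", "open(d_hall_dock)", "open(d_lab_hall)"]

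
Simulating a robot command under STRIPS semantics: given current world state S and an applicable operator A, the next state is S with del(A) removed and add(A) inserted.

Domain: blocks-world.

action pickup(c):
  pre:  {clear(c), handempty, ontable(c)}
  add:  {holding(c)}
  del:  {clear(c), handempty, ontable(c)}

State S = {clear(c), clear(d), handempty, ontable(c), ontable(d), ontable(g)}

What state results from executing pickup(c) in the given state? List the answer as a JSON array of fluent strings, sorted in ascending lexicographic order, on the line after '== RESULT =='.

Compute (S \ del) ∪ add:
  pre ⊆ S: {clear(c), handempty, ontable(c)} ⊆ S  — applicable
  S \ del = {clear(d), ontable(d), ontable(g)}
  ∪ add   = {clear(d), holding(c), ontable(d), ontable(g)}

== RESULT ==
["clear(d)", "holding(c)", "ontable(d)", "ontable(g)"]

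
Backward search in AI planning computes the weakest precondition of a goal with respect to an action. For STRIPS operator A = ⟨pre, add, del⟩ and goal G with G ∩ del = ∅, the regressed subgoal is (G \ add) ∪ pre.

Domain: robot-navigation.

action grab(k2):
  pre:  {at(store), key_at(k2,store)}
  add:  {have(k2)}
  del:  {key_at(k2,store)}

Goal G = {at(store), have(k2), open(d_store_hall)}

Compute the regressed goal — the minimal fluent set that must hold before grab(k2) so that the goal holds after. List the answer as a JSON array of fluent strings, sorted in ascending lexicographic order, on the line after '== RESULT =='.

Compute (G \ add) ∪ pre:
  G ∩ del = {}  (empty — regression defined)
  G \ add = {at(store), have(k2), open(d_store_hall)} \ {have(k2)} = {at(store), open(d_store_hall)}
  ∪ pre   = {at(store), open(d_store_hall)} ∪ {at(store), key_at(k2,store)}
          = {at(store), key_at(k2,store), open(d_store_hall)}

== RESULT ==
["at(store)", "key_at(k2,store)", "open(d_store_hall)"]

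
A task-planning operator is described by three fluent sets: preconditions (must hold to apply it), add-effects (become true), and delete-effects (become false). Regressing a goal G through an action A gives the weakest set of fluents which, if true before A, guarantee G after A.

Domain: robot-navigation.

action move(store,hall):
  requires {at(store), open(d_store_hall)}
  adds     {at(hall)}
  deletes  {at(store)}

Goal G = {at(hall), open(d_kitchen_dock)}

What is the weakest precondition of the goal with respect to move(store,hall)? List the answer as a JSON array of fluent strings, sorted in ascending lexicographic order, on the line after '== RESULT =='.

Compute (G \ add) ∪ pre:
  G ∩ del = {}  (empty — regression defined)
  G \ add = {at(hall), open(d_kitchen_dock)} \ {at(hall)} = {open(d_kitchen_dock)}
  ∪ pre   = {open(d_kitchen_dock)} ∪ {at(store), open(d_store_hall)}
          = {at(store), open(d_kitchen_dock), open(d_store_hall)}

== RESULT ==
["at(store)", "open(d_kitchen_dock)", "open(d_store_hall)"]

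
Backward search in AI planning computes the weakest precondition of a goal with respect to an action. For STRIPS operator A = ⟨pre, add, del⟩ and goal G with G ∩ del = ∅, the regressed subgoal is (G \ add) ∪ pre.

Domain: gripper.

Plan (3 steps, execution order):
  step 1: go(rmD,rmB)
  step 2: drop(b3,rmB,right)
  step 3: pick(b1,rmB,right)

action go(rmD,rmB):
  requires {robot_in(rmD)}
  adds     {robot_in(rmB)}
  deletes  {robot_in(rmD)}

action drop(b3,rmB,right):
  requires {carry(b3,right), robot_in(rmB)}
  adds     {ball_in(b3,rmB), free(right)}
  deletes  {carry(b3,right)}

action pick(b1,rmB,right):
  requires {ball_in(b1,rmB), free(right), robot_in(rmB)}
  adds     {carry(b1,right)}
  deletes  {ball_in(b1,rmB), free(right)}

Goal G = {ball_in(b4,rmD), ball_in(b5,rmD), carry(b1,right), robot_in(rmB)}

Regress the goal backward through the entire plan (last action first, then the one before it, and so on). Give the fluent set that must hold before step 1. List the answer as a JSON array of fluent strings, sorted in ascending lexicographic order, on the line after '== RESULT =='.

Regress step by step:
  through step 3 (pick(b1,rmB,right)): drop {carry(b1,right)}, keep {ball_in(b4,rmD), ball_in(b5,rmD), robot_in(rmB)}, require {ball_in(b1,rmB), free(right), robot_in(rmB)}
    → {ball_in(b1,rmB), ball_in(b4,rmD), ball_in(b5,rmD), free(right), robot_in(rmB)}
  through step 2 (drop(b3,rmB,right)): drop {free(right)}, keep {ball_in(b1,rmB), ball_in(b4,rmD), ball_in(b5,rmD), robot_in(rmB)}, require {carry(b3,right), robot_in(rmB)}
    → {ball_in(b1,rmB), ball_in(b4,rmD), ball_in(b5,rmD), carry(b3,right), robot_in(rmB)}
  through step 1 (go(rmD,rmB)): drop {robot_in(rmB)}, keep {ball_in(b1,rmB), ball_in(b4,rmD), ball_in(b5,rmD), carry(b3,right)}, require {robot_in(rmD)}
    → {ball_in(b1,rmB), ball_in(b4,rmD), ball_in(b5,rmD), carry(b3,right), robot_in(rmD)}

== RESULT ==
["ball_in(b1,rmB)", "ball_in(b4,rmD)", "ball_in(b5,rmD)", "carry(b3,right)", "robot_in(rmD)"]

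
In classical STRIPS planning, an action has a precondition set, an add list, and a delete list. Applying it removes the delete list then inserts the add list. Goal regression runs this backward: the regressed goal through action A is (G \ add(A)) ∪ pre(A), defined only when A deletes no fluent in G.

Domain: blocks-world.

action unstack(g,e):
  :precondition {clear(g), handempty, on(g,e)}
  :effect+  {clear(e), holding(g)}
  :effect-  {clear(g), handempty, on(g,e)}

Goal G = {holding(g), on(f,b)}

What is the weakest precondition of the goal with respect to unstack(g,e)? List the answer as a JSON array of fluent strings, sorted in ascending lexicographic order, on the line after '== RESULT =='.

Regress:
  G ∩ del = {}  (empty — regression defined)
  G \ add = {holding(g), on(f,b)} \ {clear(e), holding(g)} = {on(f,b)}
  ∪ pre   = {on(f,b)} ∪ {clear(g), handempty, on(g,e)}
          = {clear(g), handempty, on(f,b), on(g,e)}

== RESULT ==
["clear(g)", "handempty", "on(f,b)", "on(g,e)"]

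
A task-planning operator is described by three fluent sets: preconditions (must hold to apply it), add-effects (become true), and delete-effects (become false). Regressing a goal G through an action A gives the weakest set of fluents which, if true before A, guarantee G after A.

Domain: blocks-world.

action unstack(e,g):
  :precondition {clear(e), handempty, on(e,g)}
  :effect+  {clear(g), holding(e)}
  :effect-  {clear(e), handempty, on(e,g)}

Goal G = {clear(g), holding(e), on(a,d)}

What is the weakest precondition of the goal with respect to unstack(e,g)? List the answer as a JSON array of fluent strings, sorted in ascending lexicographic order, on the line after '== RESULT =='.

Regress:
  G ∩ del = {}  (empty — regression defined)
  G \ add = {clear(g), holding(e), on(a,d)} \ {clear(g), holding(e)} = {on(a,d)}
  ∪ pre   = {on(a,d)} ∪ {clear(e), handempty, on(e,g)}
          = {clear(e), handempty, on(a,d), on(e,g)}

== RESULT ==
["clear(e)", "handempty", "on(a,d)", "on(e,g)"]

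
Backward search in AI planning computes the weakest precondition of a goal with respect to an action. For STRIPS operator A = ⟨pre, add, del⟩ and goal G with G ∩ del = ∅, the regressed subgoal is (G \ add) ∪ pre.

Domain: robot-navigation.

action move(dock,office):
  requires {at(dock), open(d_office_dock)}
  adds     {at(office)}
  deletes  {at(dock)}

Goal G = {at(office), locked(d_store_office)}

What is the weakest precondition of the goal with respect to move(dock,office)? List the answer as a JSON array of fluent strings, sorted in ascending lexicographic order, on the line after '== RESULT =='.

Regress:
  G ∩ del = {}  (empty — regression defined)
  G \ add = {at(office), locked(d_store_office)} \ {at(office)} = {locked(d_store_office)}
  ∪ pre   = {locked(d_store_office)} ∪ {at(dock), open(d_office_dock)}
          = {at(dock), locked(d_store_office), open(d_office_dock)}

== RESULT ==
["at(dock)", "locked(d_store_office)", "open(d_office_dock)"]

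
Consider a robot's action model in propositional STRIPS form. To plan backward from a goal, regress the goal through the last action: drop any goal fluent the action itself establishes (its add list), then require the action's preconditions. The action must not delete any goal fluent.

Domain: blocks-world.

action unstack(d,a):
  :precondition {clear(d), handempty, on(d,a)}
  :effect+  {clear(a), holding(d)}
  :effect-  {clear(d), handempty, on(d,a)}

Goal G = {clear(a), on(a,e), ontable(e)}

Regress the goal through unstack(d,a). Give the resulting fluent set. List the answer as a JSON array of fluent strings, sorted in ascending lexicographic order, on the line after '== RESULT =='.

Compute (G \ add) ∪ pre:
  G ∩ del = {}  (empty — regression defined)
  G \ add = {clear(a), on(a,e), ontable(e)} \ {clear(a), holding(d)} = {on(a,e), ontable(e)}
  ∪ pre   = {on(a,e), ontable(e)} ∪ {clear(d), handempty, on(d,a)}
          = {clear(d), handempty, on(a,e), on(d,a), ontable(e)}

== RESULT ==
["clear(d)", "handempty", "on(a,e)", "on(d,a)", "ontable(e)"]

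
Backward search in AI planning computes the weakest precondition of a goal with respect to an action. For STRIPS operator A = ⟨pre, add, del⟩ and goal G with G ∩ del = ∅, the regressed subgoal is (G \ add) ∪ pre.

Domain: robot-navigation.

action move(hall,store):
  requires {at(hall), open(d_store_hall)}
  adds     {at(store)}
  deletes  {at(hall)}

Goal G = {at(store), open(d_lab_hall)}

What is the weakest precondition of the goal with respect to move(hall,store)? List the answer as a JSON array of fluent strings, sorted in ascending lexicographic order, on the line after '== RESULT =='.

Regress:
  G ∩ del = {}  (empty — regression defined)
  G \ add = {at(store), open(d_lab_hall)} \ {at(store)} = {open(d_lab_hall)}
  ∪ pre   = {open(d_lab_hall)} ∪ {at(hall), open(d_store_hall)}
          = {at(hall), open(d_lab_hall), open(d_store_hall)}

== RESULT ==
["at(hall)", "open(d_lab_hall)", "open(d_store_hall)"]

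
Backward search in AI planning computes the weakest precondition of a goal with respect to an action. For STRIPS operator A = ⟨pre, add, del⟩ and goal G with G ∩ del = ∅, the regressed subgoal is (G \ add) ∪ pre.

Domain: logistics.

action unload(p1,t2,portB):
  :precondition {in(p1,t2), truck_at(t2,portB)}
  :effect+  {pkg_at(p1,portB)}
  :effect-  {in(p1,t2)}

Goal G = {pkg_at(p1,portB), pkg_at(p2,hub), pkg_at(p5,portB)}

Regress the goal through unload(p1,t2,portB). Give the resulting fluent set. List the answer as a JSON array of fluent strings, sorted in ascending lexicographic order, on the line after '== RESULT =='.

Regress:
  G ∩ del = {}  (empty — regression defined)
  G \ add = {pkg_at(p1,portB), pkg_at(p2,hub), pkg_at(p5,portB)} \ {pkg_at(p1,portB)} = {pkg_at(p2,hub), pkg_at(p5,portB)}
  ∪ pre   = {pkg_at(p2,hub), pkg_at(p5,portB)} ∪ {in(p1,t2), truck_at(t2,portB)}
          = {in(p1,t2), pkg_at(p2,hub), pkg_at(p5,portB), truck_at(t2,portB)}

== RESULT ==
["in(p1,t2)", "pkg_at(p2,hub)", "pkg_at(p5,portB)", "truck_at(t2,portB)"]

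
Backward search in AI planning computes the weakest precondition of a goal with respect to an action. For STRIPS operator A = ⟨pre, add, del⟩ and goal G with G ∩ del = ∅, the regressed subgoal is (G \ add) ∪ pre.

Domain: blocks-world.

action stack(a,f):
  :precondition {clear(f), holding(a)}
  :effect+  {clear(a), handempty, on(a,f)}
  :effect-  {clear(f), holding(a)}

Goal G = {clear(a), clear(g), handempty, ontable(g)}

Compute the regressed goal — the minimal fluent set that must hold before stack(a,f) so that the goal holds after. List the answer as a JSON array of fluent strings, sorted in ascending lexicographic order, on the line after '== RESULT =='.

Regress:
  G ∩ del = {}  (empty — regression defined)
  G \ add = {clear(a), clear(g), handempty, ontable(g)} \ {clear(a), handempty, on(a,f)} = {clear(g), ontable(g)}
  ∪ pre   = {clear(g), ontable(g)} ∪ {clear(f), holding(a)}
          = {clear(f), clear(g), holding(a), ontable(g)}

== RESULT ==
["clear(f)", "clear(g)", "holding(a)", "ontable(g)"]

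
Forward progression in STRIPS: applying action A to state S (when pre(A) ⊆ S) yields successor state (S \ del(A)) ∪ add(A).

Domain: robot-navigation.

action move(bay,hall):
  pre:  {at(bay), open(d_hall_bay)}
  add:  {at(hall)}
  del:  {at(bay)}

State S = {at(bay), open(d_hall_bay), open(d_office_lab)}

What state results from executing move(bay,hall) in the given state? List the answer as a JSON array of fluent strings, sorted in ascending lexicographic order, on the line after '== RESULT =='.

Progress:
  pre ⊆ S: {at(bay), open(d_hall_bay)} ⊆ S  — applicable
  S \ del = {open(d_hall_bay), open(d_office_lab)}
  ∪ add   = {at(hall), open(d_hall_bay), open(d_office_lab)}

== RESULT ==
["at(hall)", "open(d_hall_bay)", "open(d_office_lab)"]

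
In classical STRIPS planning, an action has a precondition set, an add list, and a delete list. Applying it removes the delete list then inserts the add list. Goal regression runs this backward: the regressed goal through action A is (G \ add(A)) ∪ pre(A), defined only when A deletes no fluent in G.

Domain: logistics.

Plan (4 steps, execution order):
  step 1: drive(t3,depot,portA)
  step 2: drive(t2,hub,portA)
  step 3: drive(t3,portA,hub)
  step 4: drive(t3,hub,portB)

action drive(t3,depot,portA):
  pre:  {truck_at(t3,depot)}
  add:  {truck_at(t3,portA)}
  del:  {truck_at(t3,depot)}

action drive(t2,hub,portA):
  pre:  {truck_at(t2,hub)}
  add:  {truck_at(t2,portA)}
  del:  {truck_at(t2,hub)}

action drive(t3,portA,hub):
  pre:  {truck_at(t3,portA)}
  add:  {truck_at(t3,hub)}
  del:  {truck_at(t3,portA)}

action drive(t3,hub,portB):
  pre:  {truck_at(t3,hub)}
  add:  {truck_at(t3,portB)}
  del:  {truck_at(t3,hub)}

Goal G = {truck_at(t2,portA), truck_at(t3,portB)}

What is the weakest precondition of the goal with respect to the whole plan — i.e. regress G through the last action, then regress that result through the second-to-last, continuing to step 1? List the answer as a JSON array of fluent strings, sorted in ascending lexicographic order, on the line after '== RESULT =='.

Regress step by step:
  through step 4 (drive(t3,hub,portB)): drop {truck_at(t3,portB)}, keep {truck_at(t2,portA)}, require {truck_at(t3,hub)}
    → {truck_at(t2,portA), truck_at(t3,hub)}
  through step 3 (drive(t3,portA,hub)): drop {truck_at(t3,hub)}, keep {truck_at(t2,portA)}, require {truck_at(t3,portA)}
    → {truck_at(t2,portA), truck_at(t3,portA)}
  through step 2 (drive(t2,hub,portA)): drop {truck_at(t2,portA)}, keep {truck_at(t3,portA)}, require {truck_at(t2,hub)}
    → {truck_at(t2,hub), truck_at(t3,portA)}
  through step 1 (drive(t3,depot,portA)): drop {truck_at(t3,portA)}, keep {truck_at(t2,hub)}, require {truck_at(t3,depot)}
    → {truck_at(t2,hub), truck_at(t3,depot)}

== RESULT ==
["truck_at(t2,hub)", "truck_at(t3,depot)"]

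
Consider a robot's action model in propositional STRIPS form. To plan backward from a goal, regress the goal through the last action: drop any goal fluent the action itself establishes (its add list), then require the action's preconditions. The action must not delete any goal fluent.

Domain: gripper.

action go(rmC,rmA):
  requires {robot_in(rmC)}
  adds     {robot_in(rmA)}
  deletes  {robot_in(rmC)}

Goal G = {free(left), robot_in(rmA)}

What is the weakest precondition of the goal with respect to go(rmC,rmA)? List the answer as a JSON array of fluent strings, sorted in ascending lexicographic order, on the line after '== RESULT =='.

Regress:
  G ∩ del = {}  (empty — regression defined)
  G \ add = {free(left), robot_in(rmA)} \ {robot_in(rmA)} = {free(left)}
  ∪ pre   = {free(left)} ∪ {robot_in(rmC)}
          = {free(left), robot_in(rmC)}

== RESULT ==
["free(left)", "robot_in(rmC)"]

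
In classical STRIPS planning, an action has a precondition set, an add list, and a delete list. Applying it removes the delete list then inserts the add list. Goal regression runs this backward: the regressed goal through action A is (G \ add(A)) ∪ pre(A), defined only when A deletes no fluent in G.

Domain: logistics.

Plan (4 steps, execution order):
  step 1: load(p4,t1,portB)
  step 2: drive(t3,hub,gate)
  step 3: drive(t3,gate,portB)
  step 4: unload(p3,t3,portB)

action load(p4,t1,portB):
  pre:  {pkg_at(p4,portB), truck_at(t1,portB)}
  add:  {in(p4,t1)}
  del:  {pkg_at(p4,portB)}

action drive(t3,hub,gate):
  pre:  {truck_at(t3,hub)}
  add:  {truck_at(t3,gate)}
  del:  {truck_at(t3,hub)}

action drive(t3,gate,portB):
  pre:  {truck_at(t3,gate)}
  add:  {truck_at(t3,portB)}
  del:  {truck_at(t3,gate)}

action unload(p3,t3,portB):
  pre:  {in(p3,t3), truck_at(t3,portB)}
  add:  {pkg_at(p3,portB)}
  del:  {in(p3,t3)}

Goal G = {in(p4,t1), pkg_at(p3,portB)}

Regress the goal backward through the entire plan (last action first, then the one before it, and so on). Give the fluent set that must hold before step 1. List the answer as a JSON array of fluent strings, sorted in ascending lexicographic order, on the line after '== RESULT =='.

Work backward from the goal:
  through step 4 (unload(p3,t3,portB)): drop {pkg_at(p3,portB)}, keep {in(p4,t1)}, require {in(p3,t3), truck_at(t3,portB)}
    → {in(p3,t3), in(p4,t1), truck_at(t3,portB)}
  through step 3 (drive(t3,gate,portB)): drop {truck_at(t3,portB)}, keep {in(p3,t3), in(p4,t1)}, require {truck_at(t3,gate)}
    → {in(p3,t3), in(p4,t1), truck_at(t3,gate)}
  through step 2 (drive(t3,hub,gate)): drop {truck_at(t3,gate)}, keep {in(p3,t3), in(p4,t1)}, require {truck_at(t3,hub)}
    → {in(p3,t3), in(p4,t1), truck_at(t3,hub)}
  through step 1 (load(p4,t1,portB)): drop {in(p4,t1)}, keep {in(p3,t3), truck_at(t3,hub)}, require {pkg_at(p4,portB), truck_at(t1,portB)}
    → {in(p3,t3), pkg_at(p4,portB), truck_at(t1,portB), truck_at(t3,hub)}

== RESULT ==
["in(p3,t3)", "pkg_at(p4,portB)", "truck_at(t1,portB)", "truck_at(t3,hub)"]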